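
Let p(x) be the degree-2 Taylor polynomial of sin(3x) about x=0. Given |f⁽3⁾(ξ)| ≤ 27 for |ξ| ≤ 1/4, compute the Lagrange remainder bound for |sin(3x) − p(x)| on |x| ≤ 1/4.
9/128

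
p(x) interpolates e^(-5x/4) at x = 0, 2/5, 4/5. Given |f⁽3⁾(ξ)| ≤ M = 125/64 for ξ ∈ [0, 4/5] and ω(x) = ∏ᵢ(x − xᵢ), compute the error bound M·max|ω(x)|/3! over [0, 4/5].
sqrt(3)/216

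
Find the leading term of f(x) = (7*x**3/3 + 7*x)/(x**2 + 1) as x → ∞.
7*x/3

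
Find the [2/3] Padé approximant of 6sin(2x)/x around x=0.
(12 - 28*x**2/5)/(x**2/5 + 1)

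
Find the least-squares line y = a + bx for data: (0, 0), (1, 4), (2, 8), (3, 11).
a = 1/5, b = 37/10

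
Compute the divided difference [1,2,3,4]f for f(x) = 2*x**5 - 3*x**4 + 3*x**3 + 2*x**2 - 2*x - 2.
103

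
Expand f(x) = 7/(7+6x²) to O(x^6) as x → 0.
1 - 6*x**2/7 + 36*x**4/49 + O(x**6)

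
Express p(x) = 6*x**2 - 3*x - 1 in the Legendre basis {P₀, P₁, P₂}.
P₀ + (-3)P₁ + (4)P₂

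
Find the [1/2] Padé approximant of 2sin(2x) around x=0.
4*x/(2*x**2/3 + 1)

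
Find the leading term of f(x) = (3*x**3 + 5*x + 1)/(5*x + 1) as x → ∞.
3*x**2/5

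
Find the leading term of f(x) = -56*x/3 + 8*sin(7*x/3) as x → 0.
-1372*x**3/81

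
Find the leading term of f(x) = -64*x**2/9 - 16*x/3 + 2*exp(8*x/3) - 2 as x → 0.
512*x**3/81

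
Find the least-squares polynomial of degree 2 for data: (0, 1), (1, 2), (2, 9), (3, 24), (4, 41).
5/7 + (-43/35)x + (20/7)x²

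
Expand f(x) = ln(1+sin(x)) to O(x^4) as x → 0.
x - x**2/2 + x**3/6 + O(x**4)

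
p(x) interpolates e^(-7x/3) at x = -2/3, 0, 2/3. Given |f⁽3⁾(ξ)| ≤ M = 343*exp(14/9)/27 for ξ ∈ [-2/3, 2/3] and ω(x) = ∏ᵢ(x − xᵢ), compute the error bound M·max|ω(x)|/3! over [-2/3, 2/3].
2744*sqrt(3)*exp(14/9)/19683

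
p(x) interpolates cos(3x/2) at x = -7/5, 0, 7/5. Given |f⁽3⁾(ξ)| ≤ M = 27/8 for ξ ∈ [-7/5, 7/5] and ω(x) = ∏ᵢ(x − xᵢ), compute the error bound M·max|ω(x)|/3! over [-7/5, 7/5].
343*sqrt(3)/1000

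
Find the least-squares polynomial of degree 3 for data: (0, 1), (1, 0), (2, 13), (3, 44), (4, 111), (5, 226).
40/63 + (-43/378)x + (-169/126)x² + (56/27)x³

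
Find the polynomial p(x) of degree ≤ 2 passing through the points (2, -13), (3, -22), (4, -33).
-x**2 - 4*x - 1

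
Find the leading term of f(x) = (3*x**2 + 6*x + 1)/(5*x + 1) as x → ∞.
3*x/5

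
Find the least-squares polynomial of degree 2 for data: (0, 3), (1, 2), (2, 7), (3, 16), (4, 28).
94/35 + (-76/35)x + (15/7)x²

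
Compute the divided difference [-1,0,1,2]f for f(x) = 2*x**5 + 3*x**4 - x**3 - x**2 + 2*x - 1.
15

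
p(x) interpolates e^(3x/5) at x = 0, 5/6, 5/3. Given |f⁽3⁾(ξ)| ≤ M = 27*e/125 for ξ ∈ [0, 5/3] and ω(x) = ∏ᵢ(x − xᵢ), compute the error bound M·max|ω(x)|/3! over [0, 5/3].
sqrt(3)*e/216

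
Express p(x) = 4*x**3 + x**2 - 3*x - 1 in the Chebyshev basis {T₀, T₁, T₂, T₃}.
(-1/2)T₀ + (1/2)T₂ + T₃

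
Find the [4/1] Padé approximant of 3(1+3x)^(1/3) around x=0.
(x**4 - 8*x**3/5 + 18*x**2/5 + 48*x/5 + 3)/(11*x/5 + 1)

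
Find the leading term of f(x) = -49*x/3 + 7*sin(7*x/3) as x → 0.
-2401*x**3/162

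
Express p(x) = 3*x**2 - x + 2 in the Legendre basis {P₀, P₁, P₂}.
(3)P₀ - P₁ + (2)P₂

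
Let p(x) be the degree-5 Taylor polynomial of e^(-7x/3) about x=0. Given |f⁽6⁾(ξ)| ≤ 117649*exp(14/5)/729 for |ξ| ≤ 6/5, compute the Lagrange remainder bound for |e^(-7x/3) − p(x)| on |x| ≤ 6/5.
470596*exp(14/5)/703125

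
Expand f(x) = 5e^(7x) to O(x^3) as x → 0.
5 + 35*x + 245*x**2/2 + O(x**3)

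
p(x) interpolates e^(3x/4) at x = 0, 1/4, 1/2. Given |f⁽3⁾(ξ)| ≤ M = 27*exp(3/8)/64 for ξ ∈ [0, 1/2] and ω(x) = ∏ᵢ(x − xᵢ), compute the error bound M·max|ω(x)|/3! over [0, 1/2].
sqrt(3)*exp(3/8)/4096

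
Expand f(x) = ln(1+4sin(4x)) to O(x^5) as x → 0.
16*x - 128*x**2 + 3968*x**3/3 - 47104*x**4/3 + O(x**5)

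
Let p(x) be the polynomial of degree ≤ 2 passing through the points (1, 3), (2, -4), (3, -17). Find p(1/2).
17/4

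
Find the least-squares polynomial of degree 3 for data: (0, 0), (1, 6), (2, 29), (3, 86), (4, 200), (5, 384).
5/63 + (95/27)x + (-101/126)x² + (167/54)x³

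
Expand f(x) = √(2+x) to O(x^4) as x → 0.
sqrt(2) + sqrt(2)*x/4 - sqrt(2)*x**2/32 + sqrt(2)*x**3/128 + O(x**4)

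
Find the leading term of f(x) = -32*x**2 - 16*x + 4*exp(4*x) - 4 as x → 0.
128*x**3/3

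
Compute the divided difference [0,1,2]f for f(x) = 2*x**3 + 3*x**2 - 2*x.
9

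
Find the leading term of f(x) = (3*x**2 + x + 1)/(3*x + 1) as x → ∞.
x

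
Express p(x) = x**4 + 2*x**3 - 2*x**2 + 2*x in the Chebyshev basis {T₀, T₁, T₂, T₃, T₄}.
(-5/8)T₀ + (7/2)T₁ + (-1/2)T₂ + (1/2)T₃ + (1/8)T₄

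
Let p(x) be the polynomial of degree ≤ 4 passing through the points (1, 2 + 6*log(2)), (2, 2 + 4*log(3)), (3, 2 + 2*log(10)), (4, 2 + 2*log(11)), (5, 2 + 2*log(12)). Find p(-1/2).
2 + log(184467440737095516160000000000000000000000000000000000000000000000*11**(15/16)*2**(25/64)*3**(19/64)*5**(13/32)/144131868228680264311915617571207068008843326205168934565717750659)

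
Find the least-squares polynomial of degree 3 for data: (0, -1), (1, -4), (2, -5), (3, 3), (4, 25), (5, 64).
-6/7 + (-149/42)x + (-6/7)x² + (5/6)x³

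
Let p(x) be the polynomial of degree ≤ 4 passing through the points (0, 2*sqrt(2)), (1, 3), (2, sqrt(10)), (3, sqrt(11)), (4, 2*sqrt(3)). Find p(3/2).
-5*sqrt(11)/32 - 5*sqrt(2)/64 + 3*sqrt(3)/64 + 45/32 + 45*sqrt(10)/64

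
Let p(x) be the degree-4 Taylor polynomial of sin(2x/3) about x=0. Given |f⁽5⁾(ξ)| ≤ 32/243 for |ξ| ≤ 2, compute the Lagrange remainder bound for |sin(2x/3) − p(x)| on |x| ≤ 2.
128/3645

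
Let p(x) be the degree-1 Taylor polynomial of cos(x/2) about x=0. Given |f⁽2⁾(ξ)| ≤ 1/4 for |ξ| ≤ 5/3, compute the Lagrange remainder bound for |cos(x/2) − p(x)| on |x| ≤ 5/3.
25/72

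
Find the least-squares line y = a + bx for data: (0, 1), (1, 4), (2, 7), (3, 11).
a = 4/5, b = 33/10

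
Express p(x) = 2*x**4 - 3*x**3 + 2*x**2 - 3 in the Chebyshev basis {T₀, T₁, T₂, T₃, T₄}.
(-5/4)T₀ + (-9/4)T₁ + (2)T₂ + (-3/4)T₃ + (1/4)T₄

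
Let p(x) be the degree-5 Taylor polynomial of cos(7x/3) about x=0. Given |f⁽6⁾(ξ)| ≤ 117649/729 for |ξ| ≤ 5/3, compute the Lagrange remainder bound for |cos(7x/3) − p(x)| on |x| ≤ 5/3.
367653125/76527504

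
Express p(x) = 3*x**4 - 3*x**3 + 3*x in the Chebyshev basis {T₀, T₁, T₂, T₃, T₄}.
(9/8)T₀ + (3/4)T₁ + (3/2)T₂ + (-3/4)T₃ + (3/8)T₄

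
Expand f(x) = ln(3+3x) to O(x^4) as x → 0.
log(3) + x - x**2/2 + x**3/3 + O(x**4)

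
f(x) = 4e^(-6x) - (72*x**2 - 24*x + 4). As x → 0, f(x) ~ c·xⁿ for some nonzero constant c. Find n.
3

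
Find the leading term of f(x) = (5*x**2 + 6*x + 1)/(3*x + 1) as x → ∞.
5*x/3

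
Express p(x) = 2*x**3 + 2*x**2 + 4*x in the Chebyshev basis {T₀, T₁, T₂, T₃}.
T₀ + (11/2)T₁ + T₂ + (1/2)T₃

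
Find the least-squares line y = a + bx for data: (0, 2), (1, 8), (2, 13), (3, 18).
a = 23/10, b = 53/10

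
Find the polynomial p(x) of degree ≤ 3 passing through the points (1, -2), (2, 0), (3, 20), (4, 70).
2*x**3 - 3*x**2 - 3*x + 2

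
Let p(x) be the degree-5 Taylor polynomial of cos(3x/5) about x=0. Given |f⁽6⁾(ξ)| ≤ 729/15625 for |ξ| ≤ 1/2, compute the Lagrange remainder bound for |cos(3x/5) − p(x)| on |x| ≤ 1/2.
81/80000000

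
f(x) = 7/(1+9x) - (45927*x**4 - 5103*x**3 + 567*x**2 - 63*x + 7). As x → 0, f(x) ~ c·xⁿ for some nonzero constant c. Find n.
5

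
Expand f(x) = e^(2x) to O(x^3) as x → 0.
1 + 2*x + 2*x**2 + O(x**3)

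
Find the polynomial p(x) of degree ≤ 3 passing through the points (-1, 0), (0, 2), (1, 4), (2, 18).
2*x**3 + 2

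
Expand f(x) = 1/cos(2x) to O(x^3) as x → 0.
1 + 2*x**2 + O(x**3)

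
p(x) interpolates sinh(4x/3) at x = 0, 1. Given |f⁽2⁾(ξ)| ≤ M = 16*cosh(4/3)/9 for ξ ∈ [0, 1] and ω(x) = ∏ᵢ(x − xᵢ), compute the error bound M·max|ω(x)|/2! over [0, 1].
2*cosh(4/3)/9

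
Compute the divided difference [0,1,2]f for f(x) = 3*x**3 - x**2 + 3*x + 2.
8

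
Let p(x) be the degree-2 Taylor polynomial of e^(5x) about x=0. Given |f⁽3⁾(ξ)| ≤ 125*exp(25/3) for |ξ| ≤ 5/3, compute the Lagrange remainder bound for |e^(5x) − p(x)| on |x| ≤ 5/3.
15625*exp(25/3)/162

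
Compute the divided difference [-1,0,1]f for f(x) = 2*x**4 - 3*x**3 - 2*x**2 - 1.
0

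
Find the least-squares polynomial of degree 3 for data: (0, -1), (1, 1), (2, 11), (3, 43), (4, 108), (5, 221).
-127/126 + (1633/756)x + (-295/126)x² + (233/108)x³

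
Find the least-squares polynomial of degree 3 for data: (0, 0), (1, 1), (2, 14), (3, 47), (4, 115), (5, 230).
-23/126 + (713/756)x + (-295/252)x² + (55/27)x³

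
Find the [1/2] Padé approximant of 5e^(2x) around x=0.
(10*x/3 + 5)/(2*x**2/3 - 4*x/3 + 1)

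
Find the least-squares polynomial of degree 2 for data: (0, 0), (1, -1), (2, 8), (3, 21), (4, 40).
-18/35 + (-83/35)x + (22/7)x²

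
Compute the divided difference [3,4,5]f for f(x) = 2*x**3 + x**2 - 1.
25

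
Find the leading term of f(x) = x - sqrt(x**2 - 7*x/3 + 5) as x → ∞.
7/6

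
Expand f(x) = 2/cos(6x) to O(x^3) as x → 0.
2 + 36*x**2 + O(x**3)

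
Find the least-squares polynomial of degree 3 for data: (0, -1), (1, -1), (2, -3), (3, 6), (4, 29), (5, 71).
-2/3 + (-13/126)x + (-50/21)x² + (19/18)x³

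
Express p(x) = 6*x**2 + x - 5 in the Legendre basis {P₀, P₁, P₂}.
(-3)P₀ + P₁ + (4)P₂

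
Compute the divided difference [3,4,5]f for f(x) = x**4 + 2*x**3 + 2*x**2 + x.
123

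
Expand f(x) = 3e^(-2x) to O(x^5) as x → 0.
3 - 6*x + 6*x**2 - 4*x**3 + 2*x**4 + O(x**5)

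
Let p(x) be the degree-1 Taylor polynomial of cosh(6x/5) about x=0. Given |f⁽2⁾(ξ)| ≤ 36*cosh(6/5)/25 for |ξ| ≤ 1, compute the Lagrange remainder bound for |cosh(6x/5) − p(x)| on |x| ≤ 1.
18*cosh(6/5)/25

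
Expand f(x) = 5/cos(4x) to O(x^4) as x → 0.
5 + 40*x**2 + O(x**4)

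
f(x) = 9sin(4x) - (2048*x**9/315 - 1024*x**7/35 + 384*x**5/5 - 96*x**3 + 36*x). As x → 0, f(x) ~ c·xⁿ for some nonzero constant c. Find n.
11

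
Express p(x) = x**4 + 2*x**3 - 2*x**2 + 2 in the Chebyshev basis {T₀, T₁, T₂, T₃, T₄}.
(11/8)T₀ + (3/2)T₁ + (-1/2)T₂ + (1/2)T₃ + (1/8)T₄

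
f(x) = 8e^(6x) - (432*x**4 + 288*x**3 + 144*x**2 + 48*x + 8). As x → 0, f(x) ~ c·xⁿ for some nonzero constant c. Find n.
5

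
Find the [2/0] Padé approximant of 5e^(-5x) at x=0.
125*x**2/2 - 25*x + 5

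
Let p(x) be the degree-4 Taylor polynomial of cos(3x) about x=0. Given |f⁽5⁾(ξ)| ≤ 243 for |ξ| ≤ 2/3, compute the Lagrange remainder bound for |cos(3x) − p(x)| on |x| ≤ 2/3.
4/15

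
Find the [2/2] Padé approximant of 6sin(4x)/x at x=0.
(24 - 224*x**2/5)/(4*x**2/5 + 1)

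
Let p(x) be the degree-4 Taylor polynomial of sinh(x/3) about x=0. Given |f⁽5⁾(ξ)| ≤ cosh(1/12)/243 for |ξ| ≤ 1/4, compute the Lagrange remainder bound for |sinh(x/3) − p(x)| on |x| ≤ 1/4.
cosh(1/12)/29859840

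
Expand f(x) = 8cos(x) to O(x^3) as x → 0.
8 - 4*x**2 + O(x**3)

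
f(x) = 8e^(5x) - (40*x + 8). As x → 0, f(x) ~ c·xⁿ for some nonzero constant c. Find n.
2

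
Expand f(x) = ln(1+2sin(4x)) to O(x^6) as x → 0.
8*x - 32*x**2 + 448*x**3/3 - 2560*x**4/3 + 15616*x**5/3 + O(x**6)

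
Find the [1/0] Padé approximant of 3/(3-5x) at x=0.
5*x/3 + 1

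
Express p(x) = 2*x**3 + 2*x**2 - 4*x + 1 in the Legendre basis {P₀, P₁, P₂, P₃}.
(5/3)P₀ + (-14/5)P₁ + (4/3)P₂ + (4/5)P₃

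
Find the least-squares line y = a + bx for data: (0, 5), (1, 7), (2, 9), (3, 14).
a = 22/5, b = 29/10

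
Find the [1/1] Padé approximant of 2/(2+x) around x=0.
1/(x/2 + 1)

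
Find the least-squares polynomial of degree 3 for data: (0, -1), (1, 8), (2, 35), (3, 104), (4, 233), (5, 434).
-4/7 + (33/14)x + (27/14)x² + (3)x³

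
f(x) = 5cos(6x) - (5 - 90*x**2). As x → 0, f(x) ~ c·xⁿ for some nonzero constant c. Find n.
4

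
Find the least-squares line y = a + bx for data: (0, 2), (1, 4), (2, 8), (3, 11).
a = 8/5, b = 31/10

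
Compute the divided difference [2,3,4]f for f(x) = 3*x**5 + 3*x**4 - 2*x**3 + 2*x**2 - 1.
1004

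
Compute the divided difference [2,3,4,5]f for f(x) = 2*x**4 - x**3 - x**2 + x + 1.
27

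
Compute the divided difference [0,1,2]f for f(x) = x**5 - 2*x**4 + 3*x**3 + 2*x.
10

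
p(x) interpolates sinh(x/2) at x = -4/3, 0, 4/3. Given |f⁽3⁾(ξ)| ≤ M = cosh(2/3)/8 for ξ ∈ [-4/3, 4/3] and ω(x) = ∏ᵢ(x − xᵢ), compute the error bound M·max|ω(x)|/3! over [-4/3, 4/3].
8*sqrt(3)*cosh(2/3)/729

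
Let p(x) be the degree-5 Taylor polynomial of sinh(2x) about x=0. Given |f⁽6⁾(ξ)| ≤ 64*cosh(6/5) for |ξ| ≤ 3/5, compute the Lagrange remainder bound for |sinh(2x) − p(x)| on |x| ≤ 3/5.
324*cosh(6/5)/78125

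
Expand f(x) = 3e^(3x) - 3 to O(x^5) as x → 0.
9*x + 27*x**2/2 + 27*x**3/2 + 81*x**4/8 + O(x**5)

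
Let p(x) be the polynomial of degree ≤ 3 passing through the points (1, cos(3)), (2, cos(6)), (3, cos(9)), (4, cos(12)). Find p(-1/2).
-189*cos(6)/16 + 135*cos(9)/16 + 105*cos(3)/16 - 35*cos(12)/16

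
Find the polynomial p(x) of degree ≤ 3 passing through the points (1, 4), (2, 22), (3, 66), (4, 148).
2*x**3 + x**2 + x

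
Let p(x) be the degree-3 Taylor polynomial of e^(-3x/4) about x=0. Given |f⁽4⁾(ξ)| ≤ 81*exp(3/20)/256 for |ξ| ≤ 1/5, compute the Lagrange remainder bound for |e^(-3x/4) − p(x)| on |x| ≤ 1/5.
27*exp(3/20)/1280000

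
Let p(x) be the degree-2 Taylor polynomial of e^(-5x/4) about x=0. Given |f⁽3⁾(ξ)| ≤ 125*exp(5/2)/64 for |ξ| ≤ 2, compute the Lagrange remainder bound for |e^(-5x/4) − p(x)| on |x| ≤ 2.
125*exp(5/2)/48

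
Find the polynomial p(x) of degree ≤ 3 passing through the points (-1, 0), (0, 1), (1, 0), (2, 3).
x**3 - x**2 - x + 1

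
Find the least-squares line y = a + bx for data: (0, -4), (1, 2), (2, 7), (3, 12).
a = -37/10, b = 53/10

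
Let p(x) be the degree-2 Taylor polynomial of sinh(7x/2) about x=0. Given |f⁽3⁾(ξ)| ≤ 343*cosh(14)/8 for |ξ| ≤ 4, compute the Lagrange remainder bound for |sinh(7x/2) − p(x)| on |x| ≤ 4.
1372*cosh(14)/3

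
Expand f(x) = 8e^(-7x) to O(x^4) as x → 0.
8 - 56*x + 196*x**2 - 1372*x**3/3 + O(x**4)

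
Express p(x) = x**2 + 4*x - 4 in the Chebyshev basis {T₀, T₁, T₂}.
(-7/2)T₀ + (4)T₁ + (1/2)T₂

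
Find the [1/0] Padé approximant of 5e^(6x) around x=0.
30*x + 5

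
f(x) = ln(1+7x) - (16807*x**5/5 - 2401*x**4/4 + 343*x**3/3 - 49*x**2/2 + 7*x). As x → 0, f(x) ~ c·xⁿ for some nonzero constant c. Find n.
6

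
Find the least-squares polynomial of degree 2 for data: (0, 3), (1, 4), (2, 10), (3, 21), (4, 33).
93/35 + (-1/70)x + (27/14)x²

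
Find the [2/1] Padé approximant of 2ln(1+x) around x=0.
x*(x + 6)/(3*(2*x/3 + 1))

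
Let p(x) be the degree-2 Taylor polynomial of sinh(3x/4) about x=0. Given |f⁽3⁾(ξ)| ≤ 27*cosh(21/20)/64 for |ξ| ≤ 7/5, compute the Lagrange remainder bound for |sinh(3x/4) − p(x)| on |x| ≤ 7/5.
3087*cosh(21/20)/16000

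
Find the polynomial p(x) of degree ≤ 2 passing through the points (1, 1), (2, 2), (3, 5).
x**2 - 2*x + 2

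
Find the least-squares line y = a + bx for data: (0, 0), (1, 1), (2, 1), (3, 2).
a = 1/10, b = 3/5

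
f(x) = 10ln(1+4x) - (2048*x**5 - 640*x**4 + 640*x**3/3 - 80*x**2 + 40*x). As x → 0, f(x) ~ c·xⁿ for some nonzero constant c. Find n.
6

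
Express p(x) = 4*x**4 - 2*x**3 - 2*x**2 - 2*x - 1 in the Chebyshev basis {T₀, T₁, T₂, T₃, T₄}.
(-1/2)T₀ + (-7/2)T₁ + T₂ + (-1/2)T₃ + (1/2)T₄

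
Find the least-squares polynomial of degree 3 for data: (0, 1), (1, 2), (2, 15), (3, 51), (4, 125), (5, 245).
67/63 + (-457/378)x + (13/252)x² + (215/108)x³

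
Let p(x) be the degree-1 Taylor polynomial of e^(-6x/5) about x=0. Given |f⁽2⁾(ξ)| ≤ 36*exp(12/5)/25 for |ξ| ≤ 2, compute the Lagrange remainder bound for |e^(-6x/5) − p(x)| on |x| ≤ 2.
72*exp(12/5)/25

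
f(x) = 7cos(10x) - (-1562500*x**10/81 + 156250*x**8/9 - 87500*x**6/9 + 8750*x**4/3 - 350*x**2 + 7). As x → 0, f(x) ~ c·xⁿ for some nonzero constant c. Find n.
12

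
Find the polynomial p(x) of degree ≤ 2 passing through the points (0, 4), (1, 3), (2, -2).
-2*x**2 + x + 4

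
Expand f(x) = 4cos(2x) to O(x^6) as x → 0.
4 - 8*x**2 + 8*x**4/3 + O(x**6)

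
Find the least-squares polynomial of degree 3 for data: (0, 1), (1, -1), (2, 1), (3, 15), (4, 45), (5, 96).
71/63 + (-1301/378)x + (-1/252)x² + (97/108)x³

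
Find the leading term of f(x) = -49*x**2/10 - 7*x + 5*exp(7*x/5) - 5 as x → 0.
343*x**3/150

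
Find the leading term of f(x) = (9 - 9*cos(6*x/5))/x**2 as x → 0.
162/25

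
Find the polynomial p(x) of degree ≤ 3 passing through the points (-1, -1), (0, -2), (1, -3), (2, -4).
-x - 2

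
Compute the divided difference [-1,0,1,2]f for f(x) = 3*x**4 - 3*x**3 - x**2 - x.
3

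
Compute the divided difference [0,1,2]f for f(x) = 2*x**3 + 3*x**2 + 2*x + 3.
9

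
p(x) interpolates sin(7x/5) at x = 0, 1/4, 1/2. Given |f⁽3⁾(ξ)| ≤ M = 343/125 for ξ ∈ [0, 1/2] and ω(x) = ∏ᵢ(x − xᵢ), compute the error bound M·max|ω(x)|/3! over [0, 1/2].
343*sqrt(3)/216000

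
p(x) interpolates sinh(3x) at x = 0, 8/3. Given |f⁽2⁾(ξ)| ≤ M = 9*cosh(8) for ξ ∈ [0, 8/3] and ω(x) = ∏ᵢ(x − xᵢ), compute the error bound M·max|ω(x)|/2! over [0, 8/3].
8*cosh(8)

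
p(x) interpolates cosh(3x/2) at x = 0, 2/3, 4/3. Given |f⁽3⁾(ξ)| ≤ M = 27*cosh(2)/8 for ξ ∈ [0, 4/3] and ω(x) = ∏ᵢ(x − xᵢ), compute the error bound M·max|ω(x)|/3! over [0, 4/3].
sqrt(3)*cosh(2)/27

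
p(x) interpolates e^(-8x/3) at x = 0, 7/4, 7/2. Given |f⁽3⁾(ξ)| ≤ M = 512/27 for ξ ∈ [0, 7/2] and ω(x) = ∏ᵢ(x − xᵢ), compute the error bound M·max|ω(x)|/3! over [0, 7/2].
2744*sqrt(3)/729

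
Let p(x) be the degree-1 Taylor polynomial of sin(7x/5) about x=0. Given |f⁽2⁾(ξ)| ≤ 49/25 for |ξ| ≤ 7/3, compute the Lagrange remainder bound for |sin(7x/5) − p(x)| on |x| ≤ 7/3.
2401/450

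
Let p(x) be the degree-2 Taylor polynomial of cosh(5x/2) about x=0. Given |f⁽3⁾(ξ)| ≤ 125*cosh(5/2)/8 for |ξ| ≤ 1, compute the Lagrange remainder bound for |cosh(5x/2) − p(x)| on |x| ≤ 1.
125*cosh(5/2)/48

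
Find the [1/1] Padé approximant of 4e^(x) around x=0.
(2*x + 4)/(1 - x/2)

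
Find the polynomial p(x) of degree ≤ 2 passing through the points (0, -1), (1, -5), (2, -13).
-2*x**2 - 2*x - 1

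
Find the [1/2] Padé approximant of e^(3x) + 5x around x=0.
(127*x/17 + 1)/(-9*x**2/34 - 9*x/17 + 1)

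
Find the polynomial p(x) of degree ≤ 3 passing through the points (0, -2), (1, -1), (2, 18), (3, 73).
3*x**3 - 2*x - 2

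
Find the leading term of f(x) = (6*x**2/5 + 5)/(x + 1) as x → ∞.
6*x/5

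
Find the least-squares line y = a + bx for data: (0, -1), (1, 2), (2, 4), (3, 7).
a = -9/10, b = 13/5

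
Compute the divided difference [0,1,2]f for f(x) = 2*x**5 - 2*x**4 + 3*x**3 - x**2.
24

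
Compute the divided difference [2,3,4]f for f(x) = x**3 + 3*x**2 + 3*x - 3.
12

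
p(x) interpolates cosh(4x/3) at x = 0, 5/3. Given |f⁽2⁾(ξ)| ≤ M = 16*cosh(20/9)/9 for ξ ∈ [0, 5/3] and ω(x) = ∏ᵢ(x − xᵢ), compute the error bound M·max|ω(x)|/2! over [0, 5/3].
50*cosh(20/9)/81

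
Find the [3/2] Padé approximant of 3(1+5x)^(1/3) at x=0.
(175*x**3/27 + 35*x**2 + 21*x + 3)/(50*x**2/9 + 16*x/3 + 1)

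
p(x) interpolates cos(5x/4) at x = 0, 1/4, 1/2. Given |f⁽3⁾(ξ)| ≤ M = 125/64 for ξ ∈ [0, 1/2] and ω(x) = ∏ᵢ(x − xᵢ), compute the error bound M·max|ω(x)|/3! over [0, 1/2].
125*sqrt(3)/110592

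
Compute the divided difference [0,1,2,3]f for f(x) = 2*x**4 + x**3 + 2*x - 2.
13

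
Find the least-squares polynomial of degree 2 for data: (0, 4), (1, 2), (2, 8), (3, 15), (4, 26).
121/35 + (-141/70)x + (27/14)x²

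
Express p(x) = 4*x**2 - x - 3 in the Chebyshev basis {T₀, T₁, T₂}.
-T₀ - T₁ + (2)T₂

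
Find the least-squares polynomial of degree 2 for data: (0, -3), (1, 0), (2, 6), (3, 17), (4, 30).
-106/35 + (81/70)x + (25/14)x²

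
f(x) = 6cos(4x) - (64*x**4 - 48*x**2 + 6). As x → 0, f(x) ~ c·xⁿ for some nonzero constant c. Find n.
6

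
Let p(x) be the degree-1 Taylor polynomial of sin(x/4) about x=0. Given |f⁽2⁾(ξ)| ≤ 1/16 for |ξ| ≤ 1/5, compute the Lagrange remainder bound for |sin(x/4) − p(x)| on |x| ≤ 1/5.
1/800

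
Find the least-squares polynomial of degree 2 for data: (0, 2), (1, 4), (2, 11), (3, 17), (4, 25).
11/7 + (193/70)x + (11/14)x²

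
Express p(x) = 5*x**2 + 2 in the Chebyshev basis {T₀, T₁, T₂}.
(9/2)T₀ + (5/2)T₂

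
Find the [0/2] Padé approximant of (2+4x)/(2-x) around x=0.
1/(5*x**2 - 5*x/2 + 1)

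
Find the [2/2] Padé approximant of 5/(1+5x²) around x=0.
5/(5*x**2 + 1)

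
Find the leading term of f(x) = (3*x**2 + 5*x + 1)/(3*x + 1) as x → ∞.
x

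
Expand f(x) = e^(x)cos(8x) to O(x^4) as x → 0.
1 + x - 63*x**2/2 - 191*x**3/6 + O(x**4)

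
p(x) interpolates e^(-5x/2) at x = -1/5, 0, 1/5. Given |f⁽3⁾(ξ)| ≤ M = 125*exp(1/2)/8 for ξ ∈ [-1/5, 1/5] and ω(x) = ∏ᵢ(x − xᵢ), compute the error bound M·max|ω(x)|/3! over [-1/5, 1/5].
sqrt(3)*exp(1/2)/216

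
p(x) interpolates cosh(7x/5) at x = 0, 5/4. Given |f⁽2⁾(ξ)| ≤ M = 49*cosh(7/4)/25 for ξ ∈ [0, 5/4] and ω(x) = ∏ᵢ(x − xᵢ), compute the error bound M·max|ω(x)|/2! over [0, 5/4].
49*cosh(7/4)/128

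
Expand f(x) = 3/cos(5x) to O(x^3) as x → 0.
3 + 75*x**2/2 + O(x**3)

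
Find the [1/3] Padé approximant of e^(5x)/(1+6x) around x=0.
(95*x/52 + 1)/(6925*x**3/312 - 815*x**2/52 + 147*x/52 + 1)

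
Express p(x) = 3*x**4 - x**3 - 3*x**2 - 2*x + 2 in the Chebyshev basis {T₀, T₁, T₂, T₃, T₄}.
(13/8)T₀ + (-11/4)T₁ + (-1/4)T₃ + (3/8)T₄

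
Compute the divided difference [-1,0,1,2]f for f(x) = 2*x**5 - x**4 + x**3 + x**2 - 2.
9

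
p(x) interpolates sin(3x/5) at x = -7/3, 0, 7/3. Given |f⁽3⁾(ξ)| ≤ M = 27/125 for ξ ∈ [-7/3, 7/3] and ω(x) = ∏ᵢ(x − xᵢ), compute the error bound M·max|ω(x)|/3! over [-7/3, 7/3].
343*sqrt(3)/3375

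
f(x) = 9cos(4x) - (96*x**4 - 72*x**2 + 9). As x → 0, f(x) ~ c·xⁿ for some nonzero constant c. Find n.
6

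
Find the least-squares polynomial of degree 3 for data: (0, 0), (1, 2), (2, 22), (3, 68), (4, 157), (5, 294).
1/42 + (-709/252)x + (127/42)x² + (67/36)x³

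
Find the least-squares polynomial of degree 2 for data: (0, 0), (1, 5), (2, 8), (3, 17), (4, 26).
2/5 + (12/5)x + x²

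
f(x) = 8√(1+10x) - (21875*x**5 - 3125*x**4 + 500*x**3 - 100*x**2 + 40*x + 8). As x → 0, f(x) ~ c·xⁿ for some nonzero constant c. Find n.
6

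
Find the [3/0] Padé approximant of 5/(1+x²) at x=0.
5 - 5*x**2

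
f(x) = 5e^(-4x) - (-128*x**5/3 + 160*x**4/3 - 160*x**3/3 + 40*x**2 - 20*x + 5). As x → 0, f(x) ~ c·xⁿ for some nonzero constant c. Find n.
6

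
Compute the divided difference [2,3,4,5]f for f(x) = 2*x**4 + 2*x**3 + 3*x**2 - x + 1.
30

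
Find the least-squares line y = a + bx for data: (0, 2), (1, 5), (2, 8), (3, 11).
a = 2, b = 3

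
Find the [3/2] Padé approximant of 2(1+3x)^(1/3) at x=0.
(14*x**3/15 + 42*x**2/5 + 42*x/5 + 2)/(2*x**2 + 16*x/5 + 1)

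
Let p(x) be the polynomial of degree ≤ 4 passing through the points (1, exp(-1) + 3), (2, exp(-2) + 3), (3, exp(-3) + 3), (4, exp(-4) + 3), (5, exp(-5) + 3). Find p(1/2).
(-420*exp(3) - 180*e + 35 + 378*exp(2) + 315*exp(4) + 384*exp(5))*exp(-5)/128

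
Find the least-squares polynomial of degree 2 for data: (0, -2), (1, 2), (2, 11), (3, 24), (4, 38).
-83/35 + (117/35)x + (12/7)x²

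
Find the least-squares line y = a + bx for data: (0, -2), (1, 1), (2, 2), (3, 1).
a = -1, b = 1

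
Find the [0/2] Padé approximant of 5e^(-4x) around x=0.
5/(8*x**2 + 4*x + 1)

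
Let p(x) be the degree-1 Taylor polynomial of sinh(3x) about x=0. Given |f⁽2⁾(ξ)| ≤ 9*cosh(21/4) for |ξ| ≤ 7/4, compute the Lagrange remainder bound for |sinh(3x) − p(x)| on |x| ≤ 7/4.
441*cosh(21/4)/32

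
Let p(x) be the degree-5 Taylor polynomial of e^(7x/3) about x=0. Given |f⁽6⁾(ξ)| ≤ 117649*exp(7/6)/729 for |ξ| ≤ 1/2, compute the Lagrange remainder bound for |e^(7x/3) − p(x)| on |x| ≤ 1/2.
117649*exp(7/6)/33592320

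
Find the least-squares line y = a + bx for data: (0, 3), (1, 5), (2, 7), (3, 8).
a = 16/5, b = 17/10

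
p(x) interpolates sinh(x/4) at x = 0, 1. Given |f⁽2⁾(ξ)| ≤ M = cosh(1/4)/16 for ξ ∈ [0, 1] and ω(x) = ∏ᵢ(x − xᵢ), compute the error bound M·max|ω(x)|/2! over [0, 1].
cosh(1/4)/128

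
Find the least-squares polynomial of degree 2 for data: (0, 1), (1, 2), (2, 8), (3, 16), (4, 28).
29/35 + (-2/35)x + (12/7)x²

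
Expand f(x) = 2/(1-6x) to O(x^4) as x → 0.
2 + 12*x + 72*x**2 + 432*x**3 + O(x**4)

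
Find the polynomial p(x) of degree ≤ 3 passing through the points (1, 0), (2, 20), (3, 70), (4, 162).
2*x**3 + 3*x**2 - 3*x - 2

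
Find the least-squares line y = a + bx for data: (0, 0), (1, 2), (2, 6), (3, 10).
a = -3/5, b = 17/5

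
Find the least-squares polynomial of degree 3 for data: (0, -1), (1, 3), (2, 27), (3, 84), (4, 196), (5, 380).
-151/126 + (1639/756)x + (-71/252)x² + (163/54)x³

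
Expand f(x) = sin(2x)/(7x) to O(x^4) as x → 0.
2/7 - 4*x**2/21 + O(x**4)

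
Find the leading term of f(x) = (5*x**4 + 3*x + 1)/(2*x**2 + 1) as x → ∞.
5*x**2/2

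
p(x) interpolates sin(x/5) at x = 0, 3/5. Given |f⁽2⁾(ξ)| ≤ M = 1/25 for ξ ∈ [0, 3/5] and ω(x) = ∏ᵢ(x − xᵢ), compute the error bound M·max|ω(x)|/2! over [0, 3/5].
9/5000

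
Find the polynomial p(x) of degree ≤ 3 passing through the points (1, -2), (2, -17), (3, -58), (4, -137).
-2*x**3 - x**2 + 2*x - 1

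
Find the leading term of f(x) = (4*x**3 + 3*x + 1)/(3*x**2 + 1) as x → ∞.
4*x/3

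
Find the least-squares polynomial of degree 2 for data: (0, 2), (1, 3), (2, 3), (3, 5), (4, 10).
17/7 + (-37/35)x + (5/7)x²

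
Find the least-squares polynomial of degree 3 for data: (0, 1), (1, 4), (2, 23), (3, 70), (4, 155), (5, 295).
6/7 + (2/21)x + (37/28)x² + (25/12)x³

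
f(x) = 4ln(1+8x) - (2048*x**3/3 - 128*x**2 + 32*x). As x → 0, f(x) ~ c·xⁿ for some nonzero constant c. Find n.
4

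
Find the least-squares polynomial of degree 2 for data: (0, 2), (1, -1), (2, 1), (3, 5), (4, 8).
7/5 + (-11/5)x + x²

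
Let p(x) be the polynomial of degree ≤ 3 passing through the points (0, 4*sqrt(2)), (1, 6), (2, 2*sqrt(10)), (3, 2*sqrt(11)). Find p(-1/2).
-105/8 - 5*sqrt(11)/8 + 21*sqrt(10)/8 + 35*sqrt(2)/4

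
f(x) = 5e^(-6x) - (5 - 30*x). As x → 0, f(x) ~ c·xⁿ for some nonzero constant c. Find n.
2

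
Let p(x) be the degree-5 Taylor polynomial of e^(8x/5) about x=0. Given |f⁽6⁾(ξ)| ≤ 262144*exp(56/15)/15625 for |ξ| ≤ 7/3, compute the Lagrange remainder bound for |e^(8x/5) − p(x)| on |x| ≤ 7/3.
1927561216*exp(56/15)/512578125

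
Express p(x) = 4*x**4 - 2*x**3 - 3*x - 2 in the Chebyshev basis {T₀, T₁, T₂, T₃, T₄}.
(-1/2)T₀ + (-9/2)T₁ + (2)T₂ + (-1/2)T₃ + (1/2)T₄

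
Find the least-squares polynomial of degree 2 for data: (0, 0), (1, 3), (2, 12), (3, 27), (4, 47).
-3/35 + (13/35)x + (20/7)x²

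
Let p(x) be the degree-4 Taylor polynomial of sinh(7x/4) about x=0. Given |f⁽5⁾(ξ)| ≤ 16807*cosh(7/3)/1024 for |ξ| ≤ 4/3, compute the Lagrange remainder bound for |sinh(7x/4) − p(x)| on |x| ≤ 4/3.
16807*cosh(7/3)/29160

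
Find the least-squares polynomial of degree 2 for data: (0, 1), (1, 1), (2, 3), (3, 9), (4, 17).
37/35 + (-12/7)x + (10/7)x²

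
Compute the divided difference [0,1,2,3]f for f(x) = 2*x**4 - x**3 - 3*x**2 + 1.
11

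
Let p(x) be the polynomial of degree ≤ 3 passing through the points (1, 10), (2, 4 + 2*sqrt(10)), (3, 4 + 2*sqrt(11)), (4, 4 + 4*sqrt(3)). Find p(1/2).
-35*sqrt(10)/8 - 5*sqrt(3)/4 + 21*sqrt(11)/8 + 137/8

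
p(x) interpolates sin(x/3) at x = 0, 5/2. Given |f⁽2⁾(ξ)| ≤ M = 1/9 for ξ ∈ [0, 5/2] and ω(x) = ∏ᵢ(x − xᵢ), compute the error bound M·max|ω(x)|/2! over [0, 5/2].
25/288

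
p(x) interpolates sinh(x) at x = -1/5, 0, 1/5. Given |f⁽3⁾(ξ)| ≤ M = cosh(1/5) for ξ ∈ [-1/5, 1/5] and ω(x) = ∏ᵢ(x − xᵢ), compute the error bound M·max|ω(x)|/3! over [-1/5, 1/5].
sqrt(3)*cosh(1/5)/3375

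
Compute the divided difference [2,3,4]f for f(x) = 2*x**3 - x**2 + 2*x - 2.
17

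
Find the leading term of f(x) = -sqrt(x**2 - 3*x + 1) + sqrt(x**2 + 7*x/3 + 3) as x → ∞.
8/3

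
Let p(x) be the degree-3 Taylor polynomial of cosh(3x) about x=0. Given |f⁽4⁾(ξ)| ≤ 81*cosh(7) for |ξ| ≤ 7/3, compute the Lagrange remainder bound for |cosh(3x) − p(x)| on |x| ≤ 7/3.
2401*cosh(7)/24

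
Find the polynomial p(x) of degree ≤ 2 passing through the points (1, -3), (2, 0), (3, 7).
2*x**2 - 3*x - 2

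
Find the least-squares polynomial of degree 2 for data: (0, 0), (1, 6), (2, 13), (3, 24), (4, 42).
3/5 + (11/5)x + (2)x²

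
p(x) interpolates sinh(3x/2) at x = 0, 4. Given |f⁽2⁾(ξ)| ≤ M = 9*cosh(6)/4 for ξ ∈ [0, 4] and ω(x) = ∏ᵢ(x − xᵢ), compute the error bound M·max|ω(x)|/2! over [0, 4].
9*cosh(6)/2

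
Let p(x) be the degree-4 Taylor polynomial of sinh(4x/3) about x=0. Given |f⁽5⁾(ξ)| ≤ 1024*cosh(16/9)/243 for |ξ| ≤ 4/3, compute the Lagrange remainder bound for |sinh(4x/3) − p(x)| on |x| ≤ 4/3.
131072*cosh(16/9)/885735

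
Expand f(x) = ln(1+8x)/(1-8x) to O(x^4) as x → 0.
8*x + 32*x**2 + 1280*x**3/3 + O(x**4)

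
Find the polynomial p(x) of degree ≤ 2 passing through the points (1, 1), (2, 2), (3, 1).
-x**2 + 4*x - 2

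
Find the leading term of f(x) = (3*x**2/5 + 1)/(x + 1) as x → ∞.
3*x/5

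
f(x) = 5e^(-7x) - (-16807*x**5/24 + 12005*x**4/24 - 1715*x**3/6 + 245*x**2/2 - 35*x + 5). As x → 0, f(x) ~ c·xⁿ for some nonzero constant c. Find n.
6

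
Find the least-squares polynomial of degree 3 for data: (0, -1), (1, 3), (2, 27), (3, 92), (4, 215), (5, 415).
-19/21 + (-7/9)x + (26/21)x² + (28/9)x³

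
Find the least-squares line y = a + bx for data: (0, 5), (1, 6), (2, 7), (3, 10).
a = 23/5, b = 8/5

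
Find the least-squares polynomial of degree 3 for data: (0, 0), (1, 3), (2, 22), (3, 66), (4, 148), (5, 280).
-8/63 + (41/378)x + (379/252)x² + (209/108)x³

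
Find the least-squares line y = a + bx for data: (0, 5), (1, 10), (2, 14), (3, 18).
a = 53/10, b = 43/10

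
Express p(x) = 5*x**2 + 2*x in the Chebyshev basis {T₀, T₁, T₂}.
(5/2)T₀ + (2)T₁ + (5/2)T₂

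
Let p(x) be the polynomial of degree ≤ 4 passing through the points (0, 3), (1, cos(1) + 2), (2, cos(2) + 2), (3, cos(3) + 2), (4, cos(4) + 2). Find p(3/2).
45*cos(2)/64 + 3*cos(4)/128 - 5*cos(3)/32 + 15*cos(1)/32 + 251/128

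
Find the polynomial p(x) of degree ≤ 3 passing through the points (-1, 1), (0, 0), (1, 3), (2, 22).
2*x**3 + 2*x**2 - x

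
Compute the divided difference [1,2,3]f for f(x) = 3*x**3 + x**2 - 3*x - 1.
19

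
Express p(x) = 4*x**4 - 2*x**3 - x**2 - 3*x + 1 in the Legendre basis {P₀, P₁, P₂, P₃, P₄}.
(22/15)P₀ + (-21/5)P₁ + (34/21)P₂ + (-4/5)P₃ + (32/35)P₄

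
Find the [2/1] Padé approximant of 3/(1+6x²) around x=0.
3 - 18*x**2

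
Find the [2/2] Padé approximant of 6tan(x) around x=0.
6*x/(1 - x**2/3)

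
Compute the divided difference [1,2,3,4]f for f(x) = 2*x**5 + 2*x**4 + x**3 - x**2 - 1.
151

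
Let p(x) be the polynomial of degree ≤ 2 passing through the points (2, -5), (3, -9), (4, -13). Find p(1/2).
1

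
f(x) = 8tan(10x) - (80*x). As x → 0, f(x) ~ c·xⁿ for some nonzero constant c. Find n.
3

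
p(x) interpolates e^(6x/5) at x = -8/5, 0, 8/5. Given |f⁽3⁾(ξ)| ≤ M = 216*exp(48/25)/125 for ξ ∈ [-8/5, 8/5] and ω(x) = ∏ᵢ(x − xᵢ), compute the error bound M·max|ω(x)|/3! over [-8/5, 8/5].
4096*sqrt(3)*exp(48/25)/15625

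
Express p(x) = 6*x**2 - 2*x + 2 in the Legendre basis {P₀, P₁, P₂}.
(4)P₀ + (-2)P₁ + (4)P₂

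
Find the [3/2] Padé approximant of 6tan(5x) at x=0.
(-50*x**3 + 30*x)/(1 - 10*x**2)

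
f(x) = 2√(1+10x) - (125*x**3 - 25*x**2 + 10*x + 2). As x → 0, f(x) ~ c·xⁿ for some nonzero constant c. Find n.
4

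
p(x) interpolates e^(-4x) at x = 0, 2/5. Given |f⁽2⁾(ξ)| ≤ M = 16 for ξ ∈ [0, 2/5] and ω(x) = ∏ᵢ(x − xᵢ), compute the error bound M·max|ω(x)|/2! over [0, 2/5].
8/25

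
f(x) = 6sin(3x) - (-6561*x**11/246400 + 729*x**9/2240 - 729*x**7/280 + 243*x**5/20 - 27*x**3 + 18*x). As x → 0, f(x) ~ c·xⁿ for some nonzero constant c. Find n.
13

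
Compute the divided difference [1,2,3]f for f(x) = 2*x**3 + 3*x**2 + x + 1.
15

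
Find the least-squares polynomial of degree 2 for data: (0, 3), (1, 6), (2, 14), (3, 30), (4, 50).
3 + (-1/5)x + (3)x²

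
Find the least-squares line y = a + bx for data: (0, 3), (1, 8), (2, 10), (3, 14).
a = 7/2, b = 7/2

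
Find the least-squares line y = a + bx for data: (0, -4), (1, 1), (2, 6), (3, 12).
a = -21/5, b = 53/10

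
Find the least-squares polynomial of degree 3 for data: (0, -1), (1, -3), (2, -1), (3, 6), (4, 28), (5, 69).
-7/6 + (-41/252)x + (-85/42)x² + (35/36)x³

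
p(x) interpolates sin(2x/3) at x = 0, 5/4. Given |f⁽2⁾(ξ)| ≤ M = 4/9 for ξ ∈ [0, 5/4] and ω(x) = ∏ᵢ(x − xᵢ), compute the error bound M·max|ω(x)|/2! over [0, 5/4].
25/288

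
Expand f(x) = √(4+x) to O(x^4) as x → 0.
2 + x/4 - x**2/64 + x**3/512 + O(x**4)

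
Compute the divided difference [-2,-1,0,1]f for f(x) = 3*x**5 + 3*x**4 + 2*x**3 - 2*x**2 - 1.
11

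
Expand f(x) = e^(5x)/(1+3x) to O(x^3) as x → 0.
1 + 2*x + 13*x**2/2 + O(x**3)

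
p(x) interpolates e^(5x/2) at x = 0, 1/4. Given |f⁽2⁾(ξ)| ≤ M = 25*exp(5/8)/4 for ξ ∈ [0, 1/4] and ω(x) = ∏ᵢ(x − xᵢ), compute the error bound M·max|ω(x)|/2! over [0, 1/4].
25*exp(5/8)/512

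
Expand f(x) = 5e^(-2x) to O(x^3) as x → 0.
5 - 10*x + 10*x**2 + O(x**3)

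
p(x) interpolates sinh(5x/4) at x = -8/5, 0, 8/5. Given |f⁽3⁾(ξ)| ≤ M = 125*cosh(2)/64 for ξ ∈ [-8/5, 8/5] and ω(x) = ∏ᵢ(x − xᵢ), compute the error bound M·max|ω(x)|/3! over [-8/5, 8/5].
8*sqrt(3)*cosh(2)/27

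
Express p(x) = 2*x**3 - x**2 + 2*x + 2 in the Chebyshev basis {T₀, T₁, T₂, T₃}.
(3/2)T₀ + (7/2)T₁ + (-1/2)T₂ + (1/2)T₃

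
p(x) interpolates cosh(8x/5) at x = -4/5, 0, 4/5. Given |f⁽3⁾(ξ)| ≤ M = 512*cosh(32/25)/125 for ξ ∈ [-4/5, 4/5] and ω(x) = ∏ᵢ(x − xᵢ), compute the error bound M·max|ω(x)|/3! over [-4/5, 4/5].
32768*sqrt(3)*cosh(32/25)/421875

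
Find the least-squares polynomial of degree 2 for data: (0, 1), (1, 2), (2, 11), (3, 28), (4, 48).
4/7 + (-8/7)x + (23/7)x²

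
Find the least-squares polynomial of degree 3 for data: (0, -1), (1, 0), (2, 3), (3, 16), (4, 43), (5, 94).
-65/63 + (418/189)x + (-289/126)x² + (61/54)x³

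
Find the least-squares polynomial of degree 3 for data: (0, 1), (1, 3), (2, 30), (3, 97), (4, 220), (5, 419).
5/6 + (-899/252)x + (143/42)x² + (101/36)x³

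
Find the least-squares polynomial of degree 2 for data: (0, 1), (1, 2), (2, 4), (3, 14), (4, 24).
39/35 + (-57/35)x + (13/7)x²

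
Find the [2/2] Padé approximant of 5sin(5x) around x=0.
25*x/(25*x**2/6 + 1)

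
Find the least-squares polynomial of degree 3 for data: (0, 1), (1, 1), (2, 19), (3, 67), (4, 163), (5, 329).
40/63 + (-1/54)x + (-89/63)x² + (157/54)x³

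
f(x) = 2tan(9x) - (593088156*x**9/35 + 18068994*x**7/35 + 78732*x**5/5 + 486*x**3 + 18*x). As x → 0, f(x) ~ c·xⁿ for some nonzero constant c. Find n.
11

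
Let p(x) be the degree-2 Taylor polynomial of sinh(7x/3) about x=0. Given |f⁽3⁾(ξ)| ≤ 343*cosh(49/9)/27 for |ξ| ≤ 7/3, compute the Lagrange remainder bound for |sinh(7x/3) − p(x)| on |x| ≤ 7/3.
117649*cosh(49/9)/4374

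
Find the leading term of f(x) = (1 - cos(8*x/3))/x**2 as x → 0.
32/9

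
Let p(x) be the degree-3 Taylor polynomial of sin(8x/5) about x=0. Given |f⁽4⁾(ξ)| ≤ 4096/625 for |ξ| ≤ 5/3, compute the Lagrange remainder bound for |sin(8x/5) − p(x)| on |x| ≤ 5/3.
512/243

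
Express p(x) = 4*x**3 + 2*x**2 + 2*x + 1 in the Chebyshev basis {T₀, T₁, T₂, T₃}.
(2)T₀ + (5)T₁ + T₂ + T₃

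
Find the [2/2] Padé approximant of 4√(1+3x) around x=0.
(45*x**2/4 + 15*x + 4)/(9*x**2/16 + 9*x/4 + 1)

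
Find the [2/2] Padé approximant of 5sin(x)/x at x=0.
(5 - 7*x**2/12)/(x**2/20 + 1)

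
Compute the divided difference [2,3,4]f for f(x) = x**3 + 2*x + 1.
9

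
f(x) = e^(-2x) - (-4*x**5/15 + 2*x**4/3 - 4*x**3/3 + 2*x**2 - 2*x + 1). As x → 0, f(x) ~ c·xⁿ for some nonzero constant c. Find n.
6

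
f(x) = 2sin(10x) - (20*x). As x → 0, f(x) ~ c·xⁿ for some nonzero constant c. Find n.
3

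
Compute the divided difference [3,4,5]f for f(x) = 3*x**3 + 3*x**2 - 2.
39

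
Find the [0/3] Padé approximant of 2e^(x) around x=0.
2/(-x**3/6 + x**2/2 - x + 1)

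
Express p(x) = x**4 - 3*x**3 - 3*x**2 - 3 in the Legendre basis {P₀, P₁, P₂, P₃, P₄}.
(-19/5)P₀ + (-9/5)P₁ + (-10/7)P₂ + (-6/5)P₃ + (8/35)P₄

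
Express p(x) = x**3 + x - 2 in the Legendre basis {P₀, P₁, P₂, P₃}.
(-2)P₀ + (8/5)P₁ + (2/5)P₃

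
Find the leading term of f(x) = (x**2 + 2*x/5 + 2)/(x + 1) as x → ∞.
x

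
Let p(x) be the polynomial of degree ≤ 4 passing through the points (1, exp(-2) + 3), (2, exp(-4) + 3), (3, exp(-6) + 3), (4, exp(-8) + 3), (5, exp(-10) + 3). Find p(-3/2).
(-8580*exp(6) - 5460*exp(2) + 1155 + 10010*exp(4) + 384*exp(10) + 3003*exp(8))*exp(-10)/128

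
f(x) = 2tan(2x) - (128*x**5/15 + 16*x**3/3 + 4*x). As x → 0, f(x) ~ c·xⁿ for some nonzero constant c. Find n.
7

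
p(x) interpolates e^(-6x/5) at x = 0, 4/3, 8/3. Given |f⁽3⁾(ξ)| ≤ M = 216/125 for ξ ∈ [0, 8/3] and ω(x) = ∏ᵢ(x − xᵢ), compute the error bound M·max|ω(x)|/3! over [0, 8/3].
512*sqrt(3)/3375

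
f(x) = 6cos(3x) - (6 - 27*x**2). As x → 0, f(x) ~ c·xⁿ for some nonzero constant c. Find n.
4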